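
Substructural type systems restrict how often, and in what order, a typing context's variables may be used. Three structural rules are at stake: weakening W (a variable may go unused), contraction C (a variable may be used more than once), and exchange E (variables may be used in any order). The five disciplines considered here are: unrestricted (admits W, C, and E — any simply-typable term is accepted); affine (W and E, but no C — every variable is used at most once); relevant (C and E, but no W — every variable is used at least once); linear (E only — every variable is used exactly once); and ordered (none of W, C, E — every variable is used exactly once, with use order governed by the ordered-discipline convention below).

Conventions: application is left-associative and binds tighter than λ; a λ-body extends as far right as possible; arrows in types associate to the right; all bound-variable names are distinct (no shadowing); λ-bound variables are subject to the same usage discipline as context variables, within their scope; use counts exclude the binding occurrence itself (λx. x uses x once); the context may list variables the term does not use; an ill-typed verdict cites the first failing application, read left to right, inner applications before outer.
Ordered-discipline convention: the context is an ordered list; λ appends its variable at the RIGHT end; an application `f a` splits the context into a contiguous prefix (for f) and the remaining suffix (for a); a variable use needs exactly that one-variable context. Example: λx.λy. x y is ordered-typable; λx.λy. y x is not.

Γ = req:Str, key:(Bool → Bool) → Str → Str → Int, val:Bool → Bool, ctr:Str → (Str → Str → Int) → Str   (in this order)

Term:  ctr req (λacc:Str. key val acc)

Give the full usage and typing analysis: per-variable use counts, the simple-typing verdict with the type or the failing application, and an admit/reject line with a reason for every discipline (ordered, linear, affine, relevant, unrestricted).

usage: req ×1, key ×1, val ×1, ctr ×1, acc (λ-bound) ×1
uses in reading order: ctr, req, key, val, acc
typing: ✓ — Str
ordered: ✗ — use order ctr, req, key, val, acc needs exchange
linear: ✓ — exactly-once usage across req, key, val, ctr, acc
affine: ✓ — at most one use each (req, key, val, ctr, acc)
relevant: ✓ — none of req, key, val, ctr, acc goes unused
unrestricted: ✓ — well-typed at Str; no restrictions here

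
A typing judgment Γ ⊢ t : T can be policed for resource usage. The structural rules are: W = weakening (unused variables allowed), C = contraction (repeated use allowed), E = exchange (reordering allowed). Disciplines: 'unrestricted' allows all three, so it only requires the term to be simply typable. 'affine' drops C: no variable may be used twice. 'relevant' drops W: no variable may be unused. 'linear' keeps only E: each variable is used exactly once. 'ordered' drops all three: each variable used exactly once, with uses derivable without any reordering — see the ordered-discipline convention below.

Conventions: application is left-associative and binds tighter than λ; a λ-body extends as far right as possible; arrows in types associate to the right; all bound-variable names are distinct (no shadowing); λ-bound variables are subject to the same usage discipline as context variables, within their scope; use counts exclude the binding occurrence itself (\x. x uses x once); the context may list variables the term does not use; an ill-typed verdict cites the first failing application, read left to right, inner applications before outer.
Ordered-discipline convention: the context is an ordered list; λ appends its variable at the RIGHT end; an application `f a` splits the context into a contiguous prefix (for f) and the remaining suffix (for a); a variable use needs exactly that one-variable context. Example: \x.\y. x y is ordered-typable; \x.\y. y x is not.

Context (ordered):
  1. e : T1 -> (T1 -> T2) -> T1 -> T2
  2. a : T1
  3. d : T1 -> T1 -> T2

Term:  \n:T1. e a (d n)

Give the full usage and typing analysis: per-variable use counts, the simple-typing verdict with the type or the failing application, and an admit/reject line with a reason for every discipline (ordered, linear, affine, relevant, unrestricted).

usage: e: 1, a: 1, d: 1, n (bound): 1
left-to-right use order: e, a, d, n
typing: well-typed at T1 -> T1 -> T2
ordered ✓ (single-use (e, a, d, n), ordered derivation ok)
linear ✓ (single use per variable (e, a, d, n))
affine ✓ (e, a, d, n: no repeats, contraction unneeded)
relevant ✓ (at least one use each (e, a, d, n))
unrestricted ✓ (typability at T1 -> T1 -> T2 is all that's needed)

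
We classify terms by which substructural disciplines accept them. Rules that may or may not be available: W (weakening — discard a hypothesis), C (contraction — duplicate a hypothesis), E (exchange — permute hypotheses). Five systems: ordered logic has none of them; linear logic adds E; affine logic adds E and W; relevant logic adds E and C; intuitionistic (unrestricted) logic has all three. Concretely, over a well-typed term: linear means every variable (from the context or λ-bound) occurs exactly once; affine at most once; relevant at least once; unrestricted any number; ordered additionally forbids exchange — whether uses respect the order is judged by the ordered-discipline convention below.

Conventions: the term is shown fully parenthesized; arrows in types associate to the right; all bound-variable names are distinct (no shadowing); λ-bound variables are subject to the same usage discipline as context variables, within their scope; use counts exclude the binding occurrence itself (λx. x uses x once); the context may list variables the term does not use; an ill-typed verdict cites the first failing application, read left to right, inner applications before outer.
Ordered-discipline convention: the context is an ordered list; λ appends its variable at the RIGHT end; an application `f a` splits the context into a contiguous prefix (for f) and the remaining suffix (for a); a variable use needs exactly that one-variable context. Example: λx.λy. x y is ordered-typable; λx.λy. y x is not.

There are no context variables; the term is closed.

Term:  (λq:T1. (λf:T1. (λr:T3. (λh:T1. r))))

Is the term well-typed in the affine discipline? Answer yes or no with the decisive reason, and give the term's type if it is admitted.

yes — none of q, f, r, h used more than once; term : T1 -> T1 -> T3 -> T1 -> T3
usage: q (λ-bound): 0; f (λ-bound): 0; r (λ-bound): 1; h (λ-bound): 0
order of uses: r
typing: ✓ — T1 -> T1 -> T3 -> T1 -> T3
per-discipline verdicts: ordered ✗; linear ✗; affine ✓; relevant ✗; unrestricted ✓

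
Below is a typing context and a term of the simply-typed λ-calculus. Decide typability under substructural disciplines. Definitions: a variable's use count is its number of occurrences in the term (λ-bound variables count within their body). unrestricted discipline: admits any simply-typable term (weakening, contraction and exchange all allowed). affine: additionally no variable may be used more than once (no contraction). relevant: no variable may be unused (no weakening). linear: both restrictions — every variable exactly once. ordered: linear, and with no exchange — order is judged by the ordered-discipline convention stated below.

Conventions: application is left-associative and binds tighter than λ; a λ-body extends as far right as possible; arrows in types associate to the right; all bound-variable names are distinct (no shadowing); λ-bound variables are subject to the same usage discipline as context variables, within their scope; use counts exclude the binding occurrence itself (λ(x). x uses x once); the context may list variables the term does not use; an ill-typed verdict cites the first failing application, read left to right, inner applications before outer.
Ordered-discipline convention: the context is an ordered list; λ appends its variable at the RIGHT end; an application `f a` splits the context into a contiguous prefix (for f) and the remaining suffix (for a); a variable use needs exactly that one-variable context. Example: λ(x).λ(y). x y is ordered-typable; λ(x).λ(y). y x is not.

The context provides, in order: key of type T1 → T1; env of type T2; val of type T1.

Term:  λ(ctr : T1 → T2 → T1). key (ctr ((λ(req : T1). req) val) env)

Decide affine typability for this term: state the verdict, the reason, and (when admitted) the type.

yes — no duplicate uses among key, env, val, ctr, req; term : (T1 → T2 → T1) → T1
usage: key=1; env=1; val=1; ctr (bound)=1; req (bound)=1
order of uses: key, ctr, req, val, env
typing: well-typed — term : (T1 → T2 → T1) → T1
summary: ordered ✗ | linear ✓ | affine ✓ | relevant ✓ | unrestricted ✓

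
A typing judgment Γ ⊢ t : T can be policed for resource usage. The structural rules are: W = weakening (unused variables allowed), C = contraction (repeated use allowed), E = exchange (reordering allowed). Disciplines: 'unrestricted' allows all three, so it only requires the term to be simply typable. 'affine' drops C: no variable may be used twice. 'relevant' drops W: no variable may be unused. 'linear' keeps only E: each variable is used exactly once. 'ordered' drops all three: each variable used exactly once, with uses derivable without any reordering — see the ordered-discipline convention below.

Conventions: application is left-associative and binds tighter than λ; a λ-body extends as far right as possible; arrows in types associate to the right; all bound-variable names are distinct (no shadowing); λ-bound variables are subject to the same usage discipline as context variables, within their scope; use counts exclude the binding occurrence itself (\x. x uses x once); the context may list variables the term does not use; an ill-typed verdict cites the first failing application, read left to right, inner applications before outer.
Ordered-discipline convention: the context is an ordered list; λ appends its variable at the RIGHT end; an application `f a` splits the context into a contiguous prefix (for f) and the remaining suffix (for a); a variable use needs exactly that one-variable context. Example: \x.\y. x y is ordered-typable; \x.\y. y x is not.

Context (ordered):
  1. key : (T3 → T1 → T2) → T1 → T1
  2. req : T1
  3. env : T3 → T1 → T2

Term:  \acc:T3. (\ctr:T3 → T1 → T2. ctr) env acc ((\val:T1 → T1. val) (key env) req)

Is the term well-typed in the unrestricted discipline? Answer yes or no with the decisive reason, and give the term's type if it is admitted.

yes — type-checks (T3 → T2) and nothing is barred; term : T3 → T2
counts: key ×1, req ×1, env ×2, acc [bound] ×1, ctr [bound] ×1, val [bound] ×1
use order (left to right): ctr, env, acc, val, key, env, req
typing: the term checks, with type T3 → T2
per-discipline verdicts: ordered ✗; linear ✗; affine ✗; relevant ✓; unrestricted ✓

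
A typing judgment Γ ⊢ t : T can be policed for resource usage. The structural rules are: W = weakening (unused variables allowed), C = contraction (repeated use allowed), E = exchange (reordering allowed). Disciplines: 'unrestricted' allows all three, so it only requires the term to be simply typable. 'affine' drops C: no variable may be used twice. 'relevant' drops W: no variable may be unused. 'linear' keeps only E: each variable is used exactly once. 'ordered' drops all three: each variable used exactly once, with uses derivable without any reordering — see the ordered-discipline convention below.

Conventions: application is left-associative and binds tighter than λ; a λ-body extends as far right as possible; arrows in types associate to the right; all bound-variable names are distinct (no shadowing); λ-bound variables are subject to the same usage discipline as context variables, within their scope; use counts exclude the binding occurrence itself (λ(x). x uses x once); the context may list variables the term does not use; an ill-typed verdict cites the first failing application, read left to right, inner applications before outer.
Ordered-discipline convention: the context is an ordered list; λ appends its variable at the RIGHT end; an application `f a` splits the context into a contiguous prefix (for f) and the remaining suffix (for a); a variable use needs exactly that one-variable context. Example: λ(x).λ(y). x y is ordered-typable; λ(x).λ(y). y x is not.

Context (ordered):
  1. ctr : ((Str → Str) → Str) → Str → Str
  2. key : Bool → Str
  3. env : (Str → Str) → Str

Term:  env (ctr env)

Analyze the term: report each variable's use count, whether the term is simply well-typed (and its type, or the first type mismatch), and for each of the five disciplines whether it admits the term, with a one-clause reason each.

counts: ctr ×1, key ×0, env ×2
order of uses: env, ctr, env
typing: the term checks, with type Str
ordered ✗ (repeated use of env ×2; key left unused)
linear ✗ (repeated use of env ×2; key left unused)
affine ✗ (repeated use of env ×2)
relevant ✗ (key left unused)
unrestricted ✓ (typability at Str is all that's needed)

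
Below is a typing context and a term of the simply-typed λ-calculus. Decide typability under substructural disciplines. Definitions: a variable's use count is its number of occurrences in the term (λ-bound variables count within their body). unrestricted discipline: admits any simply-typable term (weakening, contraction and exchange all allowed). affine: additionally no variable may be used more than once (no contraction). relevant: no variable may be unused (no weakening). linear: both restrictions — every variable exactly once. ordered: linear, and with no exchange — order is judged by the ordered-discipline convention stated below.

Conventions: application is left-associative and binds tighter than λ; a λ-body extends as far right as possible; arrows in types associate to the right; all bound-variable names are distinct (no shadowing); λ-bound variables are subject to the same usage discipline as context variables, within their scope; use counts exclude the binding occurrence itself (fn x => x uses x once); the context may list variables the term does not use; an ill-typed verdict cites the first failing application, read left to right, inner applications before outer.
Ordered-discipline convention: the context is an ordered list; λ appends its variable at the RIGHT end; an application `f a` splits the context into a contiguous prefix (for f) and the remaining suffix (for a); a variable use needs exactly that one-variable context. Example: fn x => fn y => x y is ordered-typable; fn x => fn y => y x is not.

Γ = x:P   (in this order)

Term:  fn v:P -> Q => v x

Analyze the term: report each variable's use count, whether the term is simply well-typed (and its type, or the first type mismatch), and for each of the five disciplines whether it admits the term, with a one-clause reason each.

variable uses: x: 1×; v [bound]: 1×
uses in reading order: v, x
typing: ✓ — (P -> Q) -> Q
ordered ✗ (no ordered split (uses run v, x))
linear ✓ (exactly-once usage across x, v)
affine ✓ (none of x, v used more than once)
relevant ✓ (none of x, v goes unused)
unrestricted ✓ (typability at (P -> Q) -> Q is all that's needed)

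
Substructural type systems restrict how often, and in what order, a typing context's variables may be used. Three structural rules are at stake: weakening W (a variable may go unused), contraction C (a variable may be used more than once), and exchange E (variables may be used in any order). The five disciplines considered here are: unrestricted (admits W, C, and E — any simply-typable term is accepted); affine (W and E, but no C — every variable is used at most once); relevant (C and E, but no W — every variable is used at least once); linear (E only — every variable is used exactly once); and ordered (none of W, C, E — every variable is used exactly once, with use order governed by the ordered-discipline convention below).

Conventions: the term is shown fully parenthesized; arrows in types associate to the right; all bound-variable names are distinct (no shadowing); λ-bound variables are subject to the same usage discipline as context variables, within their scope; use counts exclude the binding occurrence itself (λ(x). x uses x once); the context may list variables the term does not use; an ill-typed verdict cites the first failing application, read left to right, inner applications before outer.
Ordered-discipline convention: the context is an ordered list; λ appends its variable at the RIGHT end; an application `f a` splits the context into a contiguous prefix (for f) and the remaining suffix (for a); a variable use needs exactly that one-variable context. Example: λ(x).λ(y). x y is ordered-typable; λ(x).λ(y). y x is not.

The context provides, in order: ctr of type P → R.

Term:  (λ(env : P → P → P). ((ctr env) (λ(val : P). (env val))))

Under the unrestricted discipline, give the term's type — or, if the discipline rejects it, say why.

not well-typed under unrestricted — fails simple typing
use counts: ctr=1; env (λ-bound)=2; val (λ-bound)=1
left-to-right use order: ctr, env, env, val
typing: ill-typed: an argument P → P → P mismatches the expected P
all disciplines: ordered ✗, linear ✗, affine ✗, relevant ✗, unrestricted ✗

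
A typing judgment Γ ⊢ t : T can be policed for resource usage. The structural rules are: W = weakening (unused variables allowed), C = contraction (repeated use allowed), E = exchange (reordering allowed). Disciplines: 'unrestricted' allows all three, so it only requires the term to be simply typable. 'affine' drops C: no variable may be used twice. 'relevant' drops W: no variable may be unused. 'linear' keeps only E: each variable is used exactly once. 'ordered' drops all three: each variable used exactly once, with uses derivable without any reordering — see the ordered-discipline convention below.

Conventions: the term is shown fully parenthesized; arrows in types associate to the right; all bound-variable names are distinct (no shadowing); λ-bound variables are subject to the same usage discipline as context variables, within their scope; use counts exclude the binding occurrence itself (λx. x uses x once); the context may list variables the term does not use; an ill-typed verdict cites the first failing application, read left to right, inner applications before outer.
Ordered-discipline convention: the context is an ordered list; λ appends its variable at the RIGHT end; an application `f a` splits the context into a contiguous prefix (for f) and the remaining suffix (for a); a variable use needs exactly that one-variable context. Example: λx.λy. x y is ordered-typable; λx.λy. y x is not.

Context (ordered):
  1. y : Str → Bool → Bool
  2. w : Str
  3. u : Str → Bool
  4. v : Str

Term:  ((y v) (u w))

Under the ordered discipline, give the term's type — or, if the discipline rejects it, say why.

not well-typed under ordered — no contiguous prefix/suffix split fits y, v, u, w
use counts: y: 1; w: 1; u: 1; v: 1
order of uses: y, v, u, w
typing: well-typed at Bool
per-discipline verdicts: ordered ✗, linear ✓, affine ✓, relevant ✓, unrestricted ✓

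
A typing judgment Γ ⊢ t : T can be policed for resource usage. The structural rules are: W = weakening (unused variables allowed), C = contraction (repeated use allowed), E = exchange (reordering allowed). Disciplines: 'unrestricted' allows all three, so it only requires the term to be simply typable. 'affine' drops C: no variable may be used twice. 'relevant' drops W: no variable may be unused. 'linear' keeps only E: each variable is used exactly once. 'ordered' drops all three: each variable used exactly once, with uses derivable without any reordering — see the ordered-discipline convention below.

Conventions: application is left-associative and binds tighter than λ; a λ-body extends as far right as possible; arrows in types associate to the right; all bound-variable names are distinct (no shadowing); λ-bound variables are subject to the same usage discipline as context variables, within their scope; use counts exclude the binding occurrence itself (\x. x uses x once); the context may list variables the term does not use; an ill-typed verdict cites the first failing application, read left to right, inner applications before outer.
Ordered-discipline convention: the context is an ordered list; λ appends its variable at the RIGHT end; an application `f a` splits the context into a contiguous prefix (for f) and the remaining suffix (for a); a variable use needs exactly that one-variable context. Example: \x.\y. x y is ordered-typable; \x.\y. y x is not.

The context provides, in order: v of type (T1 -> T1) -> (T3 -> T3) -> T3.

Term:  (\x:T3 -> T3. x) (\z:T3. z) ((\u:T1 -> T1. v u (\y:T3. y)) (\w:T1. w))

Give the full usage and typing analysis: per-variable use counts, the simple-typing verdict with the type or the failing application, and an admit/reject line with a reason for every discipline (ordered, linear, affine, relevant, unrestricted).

use counts: v=1; x (bound)=1; z (bound)=1; u (bound)=1; y (bound)=1; w (bound)=1
use order (left to right): x, z, v, u, y, w
typing: ✓ — T3
ordered: ✓ — one use each (v, x, z, u, y, w); ordered split holds
linear: ✓ — exactly-once usage across v, x, z, u, y, w
affine: ✓ — none of v, x, z, u, y, w used more than once
relevant: ✓ — none of v, x, z, u, y, w goes unused
unrestricted: ✓ — well-typed at T3; no restrictions here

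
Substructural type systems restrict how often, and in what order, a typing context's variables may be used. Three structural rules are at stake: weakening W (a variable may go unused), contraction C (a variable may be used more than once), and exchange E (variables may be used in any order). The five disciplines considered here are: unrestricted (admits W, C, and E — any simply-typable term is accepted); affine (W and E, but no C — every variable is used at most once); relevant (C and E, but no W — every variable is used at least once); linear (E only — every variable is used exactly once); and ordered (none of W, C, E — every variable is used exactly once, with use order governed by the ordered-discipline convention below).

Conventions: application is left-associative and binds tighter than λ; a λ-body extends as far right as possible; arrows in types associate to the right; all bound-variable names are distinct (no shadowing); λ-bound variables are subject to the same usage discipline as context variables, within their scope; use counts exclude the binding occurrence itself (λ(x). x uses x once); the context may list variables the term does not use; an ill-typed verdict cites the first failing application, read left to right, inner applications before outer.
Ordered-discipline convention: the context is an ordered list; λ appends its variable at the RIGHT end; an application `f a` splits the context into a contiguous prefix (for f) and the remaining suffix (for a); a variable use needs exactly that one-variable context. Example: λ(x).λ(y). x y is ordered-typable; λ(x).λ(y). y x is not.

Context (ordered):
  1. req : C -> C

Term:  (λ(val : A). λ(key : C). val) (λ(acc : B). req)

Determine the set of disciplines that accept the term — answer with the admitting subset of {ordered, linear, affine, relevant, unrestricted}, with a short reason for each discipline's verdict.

admitted in: none
counts: req: 1, val [bound]: 1, key [bound]: 0, acc [bound]: 0
use order (left to right): val, req
typing: ill-typed: a function awaiting A gets B -> C -> C
ordered: ✗ — fails simple typing
linear: ✗ — a type mismatch blocks all five
affine: ✗ — the type mismatch rejects it
relevant: ✗ — not simply typable
unrestricted: ✗ — fails simple typing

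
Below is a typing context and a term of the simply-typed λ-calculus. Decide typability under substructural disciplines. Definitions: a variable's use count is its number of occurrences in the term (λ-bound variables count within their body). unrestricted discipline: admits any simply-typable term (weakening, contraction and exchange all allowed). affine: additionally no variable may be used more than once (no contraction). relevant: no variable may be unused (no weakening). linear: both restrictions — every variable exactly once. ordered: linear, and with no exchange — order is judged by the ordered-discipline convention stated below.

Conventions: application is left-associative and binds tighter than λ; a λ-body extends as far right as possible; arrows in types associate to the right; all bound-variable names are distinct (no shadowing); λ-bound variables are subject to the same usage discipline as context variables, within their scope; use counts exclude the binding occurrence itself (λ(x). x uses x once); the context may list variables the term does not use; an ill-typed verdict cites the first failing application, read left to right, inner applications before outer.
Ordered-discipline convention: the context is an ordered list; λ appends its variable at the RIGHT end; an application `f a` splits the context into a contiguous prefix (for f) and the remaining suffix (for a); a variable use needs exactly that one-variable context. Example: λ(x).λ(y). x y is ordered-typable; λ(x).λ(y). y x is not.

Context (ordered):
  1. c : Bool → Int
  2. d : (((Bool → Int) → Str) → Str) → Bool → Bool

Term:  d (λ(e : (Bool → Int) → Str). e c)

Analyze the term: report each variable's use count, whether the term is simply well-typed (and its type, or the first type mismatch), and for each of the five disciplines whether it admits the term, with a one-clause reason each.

variable uses: c ×1; d ×1; e (bound) ×1
use order (left to right): d, e, c
typing: well-typed at Bool → Bool
ordered: ✗ — needs exchange: uses follow d, e, c
linear: ✓ — each of c, d, e used exactly once
affine: ✓ — no duplicate uses among c, d, e
relevant: ✓ — every one of c, d, e appears
unrestricted: ✓ — well-typed at Bool → Bool; no restrictions here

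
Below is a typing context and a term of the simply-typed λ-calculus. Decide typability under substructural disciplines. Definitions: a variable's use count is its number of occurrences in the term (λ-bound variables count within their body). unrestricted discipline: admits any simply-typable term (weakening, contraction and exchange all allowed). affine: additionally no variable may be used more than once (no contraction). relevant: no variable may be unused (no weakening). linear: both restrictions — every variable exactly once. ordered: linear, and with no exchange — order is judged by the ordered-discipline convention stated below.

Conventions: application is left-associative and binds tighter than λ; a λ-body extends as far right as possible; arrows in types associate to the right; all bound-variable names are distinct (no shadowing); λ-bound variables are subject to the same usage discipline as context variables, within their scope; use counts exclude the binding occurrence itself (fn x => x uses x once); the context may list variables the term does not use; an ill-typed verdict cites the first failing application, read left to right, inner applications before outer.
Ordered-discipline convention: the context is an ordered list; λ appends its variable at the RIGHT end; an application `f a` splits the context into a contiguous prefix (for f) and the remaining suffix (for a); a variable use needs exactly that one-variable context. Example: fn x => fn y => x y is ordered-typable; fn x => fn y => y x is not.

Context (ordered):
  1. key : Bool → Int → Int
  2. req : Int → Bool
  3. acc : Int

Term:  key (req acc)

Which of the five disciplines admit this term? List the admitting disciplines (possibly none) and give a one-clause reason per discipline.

admitted by: ordered, linear, affine, relevant, unrestricted
variable uses: key: 1; req: 1; acc: 1
use order (left to right): key, req, acc
typing: the term checks, with type Int → Int
ordered ✓ (key, req, acc: once each, no exchange needed)
linear ✓ (key, req, acc: one use apiece)
affine ✓ (at most one use each (key, req, acc))
relevant ✓ (at least one use each (key, req, acc))
unrestricted ✓ (well-typed at Int → Int; no restrictions here)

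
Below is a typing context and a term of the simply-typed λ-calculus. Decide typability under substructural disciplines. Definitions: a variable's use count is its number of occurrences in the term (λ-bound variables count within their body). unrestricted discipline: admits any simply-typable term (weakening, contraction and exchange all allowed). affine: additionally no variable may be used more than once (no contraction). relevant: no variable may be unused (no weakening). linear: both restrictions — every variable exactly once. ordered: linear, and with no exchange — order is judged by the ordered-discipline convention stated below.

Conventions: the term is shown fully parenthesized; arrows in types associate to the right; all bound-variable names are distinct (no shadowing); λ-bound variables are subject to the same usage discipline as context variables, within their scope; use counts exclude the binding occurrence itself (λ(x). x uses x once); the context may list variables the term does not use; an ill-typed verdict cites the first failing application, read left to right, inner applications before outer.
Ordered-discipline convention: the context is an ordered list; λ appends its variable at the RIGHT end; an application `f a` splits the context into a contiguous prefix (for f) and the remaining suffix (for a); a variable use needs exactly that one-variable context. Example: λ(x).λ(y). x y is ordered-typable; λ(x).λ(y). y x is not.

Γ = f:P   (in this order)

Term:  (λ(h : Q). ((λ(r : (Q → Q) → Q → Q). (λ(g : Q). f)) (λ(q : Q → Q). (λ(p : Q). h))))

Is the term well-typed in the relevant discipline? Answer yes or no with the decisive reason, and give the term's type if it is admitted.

no — unused: r, g, q, p — weakening required
variable uses: f: 1×; h (bound): 1×; r (bound): 0×; g (bound): 0×; q (bound): 0×; p (bound): 0×
left-to-right use order: f, h
typing: the term checks, with type Q → Q → P
per-discipline verdicts: ordered ✗ | linear ✗ | affine ✓ | relevant ✗ | unrestricted ✓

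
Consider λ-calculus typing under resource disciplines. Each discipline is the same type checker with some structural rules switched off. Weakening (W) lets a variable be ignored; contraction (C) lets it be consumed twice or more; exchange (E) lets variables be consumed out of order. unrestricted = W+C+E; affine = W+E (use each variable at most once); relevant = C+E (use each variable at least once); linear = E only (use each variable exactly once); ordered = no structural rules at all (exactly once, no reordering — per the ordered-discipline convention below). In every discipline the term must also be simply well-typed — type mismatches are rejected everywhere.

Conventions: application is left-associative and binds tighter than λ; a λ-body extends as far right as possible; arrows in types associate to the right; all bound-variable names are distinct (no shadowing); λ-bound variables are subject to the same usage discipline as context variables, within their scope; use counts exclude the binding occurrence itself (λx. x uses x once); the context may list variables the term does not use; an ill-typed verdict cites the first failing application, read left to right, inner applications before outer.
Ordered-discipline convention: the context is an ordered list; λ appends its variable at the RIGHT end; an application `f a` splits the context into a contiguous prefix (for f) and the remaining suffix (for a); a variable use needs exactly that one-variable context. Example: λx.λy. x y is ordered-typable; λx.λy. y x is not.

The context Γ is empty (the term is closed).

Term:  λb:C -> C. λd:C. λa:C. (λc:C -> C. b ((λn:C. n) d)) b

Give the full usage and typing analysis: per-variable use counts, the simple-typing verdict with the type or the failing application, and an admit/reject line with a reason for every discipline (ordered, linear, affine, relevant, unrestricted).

usage: b (λ-bound)=2, d (λ-bound)=1, a (λ-bound)=0, c (λ-bound)=0, n (λ-bound)=1
order of uses: b, n, d, b
typing: ✓ — (C -> C) -> C -> C -> C
ordered: ✗ — repeated use of b ×2; needs weakening: a, c unused
linear: ✗ — repeated use of b ×2; needs weakening: a, c unused
affine: ✗ — repeated use of b ×2
relevant: ✗ — needs weakening: a, c unused
unrestricted: ✓ — type-checks ((C -> C) -> C -> C -> C) and nothing is barred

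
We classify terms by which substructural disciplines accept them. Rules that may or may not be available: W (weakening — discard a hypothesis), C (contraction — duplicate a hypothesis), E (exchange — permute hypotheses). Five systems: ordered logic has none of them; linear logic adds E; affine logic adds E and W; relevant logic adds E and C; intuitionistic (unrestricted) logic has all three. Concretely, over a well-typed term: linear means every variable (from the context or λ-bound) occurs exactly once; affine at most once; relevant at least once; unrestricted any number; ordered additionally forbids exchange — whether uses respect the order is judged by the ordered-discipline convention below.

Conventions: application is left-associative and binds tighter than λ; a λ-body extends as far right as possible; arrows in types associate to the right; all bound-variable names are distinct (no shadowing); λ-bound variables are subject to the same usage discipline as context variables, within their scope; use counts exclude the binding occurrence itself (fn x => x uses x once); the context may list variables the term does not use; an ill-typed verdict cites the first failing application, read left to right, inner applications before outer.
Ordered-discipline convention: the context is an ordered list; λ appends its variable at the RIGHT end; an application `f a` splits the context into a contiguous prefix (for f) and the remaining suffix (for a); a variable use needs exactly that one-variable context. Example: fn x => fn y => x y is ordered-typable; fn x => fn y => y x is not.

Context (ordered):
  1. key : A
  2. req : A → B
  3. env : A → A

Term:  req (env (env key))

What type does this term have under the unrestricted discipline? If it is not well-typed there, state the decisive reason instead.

term : B
variable uses: key: 1, req: 1, env: 2
uses in reading order: req, env, env, key
typing: the term checks, with type B
per-discipline verdicts: ordered ✗ · linear ✗ · affine ✗ · relevant ✓ · unrestricted ✓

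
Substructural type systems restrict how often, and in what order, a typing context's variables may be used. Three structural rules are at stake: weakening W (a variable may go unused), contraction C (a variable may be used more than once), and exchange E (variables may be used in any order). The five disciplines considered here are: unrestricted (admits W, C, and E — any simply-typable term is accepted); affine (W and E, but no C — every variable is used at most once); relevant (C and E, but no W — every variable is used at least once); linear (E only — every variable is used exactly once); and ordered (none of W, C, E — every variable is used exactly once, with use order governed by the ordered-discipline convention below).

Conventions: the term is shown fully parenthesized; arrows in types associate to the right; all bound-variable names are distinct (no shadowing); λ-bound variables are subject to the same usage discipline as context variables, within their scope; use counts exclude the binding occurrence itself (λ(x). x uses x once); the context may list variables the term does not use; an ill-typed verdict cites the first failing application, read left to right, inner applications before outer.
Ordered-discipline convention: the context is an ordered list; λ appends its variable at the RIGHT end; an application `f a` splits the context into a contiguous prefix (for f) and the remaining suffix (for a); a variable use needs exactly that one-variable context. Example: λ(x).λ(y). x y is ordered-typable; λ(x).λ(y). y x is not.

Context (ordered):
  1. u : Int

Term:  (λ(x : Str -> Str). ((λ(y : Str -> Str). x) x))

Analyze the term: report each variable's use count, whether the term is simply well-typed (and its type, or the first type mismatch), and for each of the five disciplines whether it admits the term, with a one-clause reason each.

variable uses: u: 0×, x (bound): 2×, y (bound): 0×
uses in reading order: x, x
typing: the term checks, with type (Str -> Str) -> Str -> Str
ordered: ✗, repeated use of x ×2; u, y never used (weakening)
linear: ✗, repeated use of x ×2; u, y never used (weakening)
affine: ✗, repeated use of x ×2
relevant: ✗, u, y never used (weakening)
unrestricted: ✓, well-typed at (Str -> Str) -> Str -> Str; no restrictions here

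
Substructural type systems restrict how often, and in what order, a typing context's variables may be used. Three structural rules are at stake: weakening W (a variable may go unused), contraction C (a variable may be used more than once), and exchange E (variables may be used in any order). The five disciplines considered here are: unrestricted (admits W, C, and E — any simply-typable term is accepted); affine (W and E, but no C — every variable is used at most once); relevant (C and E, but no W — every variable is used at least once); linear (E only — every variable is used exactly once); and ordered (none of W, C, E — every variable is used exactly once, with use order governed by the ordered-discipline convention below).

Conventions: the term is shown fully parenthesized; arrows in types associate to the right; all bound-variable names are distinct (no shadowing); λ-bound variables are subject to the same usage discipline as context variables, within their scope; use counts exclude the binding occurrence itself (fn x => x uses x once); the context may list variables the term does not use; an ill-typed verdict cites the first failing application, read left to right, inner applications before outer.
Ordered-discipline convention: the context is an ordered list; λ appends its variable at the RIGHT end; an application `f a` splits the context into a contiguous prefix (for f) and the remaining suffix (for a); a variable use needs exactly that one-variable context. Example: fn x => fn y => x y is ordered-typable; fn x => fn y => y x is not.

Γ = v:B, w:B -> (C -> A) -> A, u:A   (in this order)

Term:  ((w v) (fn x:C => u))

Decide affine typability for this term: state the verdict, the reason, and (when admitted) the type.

yes — at most one use each (v, w, u, x); term : A
usage: v: 1, w: 1, u: 1, x [bound]: 0
order of uses: w, v, u
typing: the term checks, with type A
all disciplines: ordered ✗, linear ✗, affine ✓, relevant ✗, unrestricted ✓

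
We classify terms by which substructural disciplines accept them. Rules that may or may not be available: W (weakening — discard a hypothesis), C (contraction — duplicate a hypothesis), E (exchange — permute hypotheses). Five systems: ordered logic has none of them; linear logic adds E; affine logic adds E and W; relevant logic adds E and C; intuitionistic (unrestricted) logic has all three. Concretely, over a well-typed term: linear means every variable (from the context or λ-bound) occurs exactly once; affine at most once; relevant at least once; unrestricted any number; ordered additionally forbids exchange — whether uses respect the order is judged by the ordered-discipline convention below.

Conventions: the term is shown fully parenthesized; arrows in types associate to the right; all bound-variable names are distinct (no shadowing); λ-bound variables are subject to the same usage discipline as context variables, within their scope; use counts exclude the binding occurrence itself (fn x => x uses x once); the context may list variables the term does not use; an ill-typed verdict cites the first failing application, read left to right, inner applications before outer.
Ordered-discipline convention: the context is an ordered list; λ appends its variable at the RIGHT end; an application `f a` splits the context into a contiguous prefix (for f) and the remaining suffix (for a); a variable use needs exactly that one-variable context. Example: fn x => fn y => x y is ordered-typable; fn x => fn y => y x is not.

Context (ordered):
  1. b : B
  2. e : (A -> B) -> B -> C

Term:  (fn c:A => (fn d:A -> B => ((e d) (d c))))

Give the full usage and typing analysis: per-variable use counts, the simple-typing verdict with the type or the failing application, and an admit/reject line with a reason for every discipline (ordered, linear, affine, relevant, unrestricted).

use counts: b: 0×, e: 1×, c [bound]: 1×, d [bound]: 2×
use order (left to right): e, d, d, c
typing: well-typed — term : A -> (A -> B) -> C
ordered: ✗ — repeated use of d ×2; needs weakening: b unused
linear: ✗ — repeated use of d ×2; needs weakening: b unused
affine: ✗ — repeated use of d ×2
relevant: ✗ — needs weakening: b unused
unrestricted: ✓ — type-checks (A -> (A -> B) -> C) and nothing is barred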